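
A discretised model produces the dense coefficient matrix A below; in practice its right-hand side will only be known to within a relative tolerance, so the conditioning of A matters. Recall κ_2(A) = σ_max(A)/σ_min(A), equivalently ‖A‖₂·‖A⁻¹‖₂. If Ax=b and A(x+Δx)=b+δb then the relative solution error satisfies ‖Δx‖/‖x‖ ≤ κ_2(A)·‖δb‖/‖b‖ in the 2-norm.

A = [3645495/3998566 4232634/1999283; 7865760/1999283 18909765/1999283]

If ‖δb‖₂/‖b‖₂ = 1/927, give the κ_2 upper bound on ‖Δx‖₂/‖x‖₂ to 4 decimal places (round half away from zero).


form AᵀA = [155128111425/9511320676 93072395115/2377830169; 93072395115/2377830169 223375611501/2377830169] with trace 6204914541/56280004 and determinant 4862025/56280004
λ_max, λ_min = (6204914541/56280004 ± √38499869921967448281/3167438850240016)/2 = 441/4, 11025/14070001
σ_max=√(441/4)=(21/2), σ_min=√(11025/14070001)=(105/3751) → κ = 375.1000
κ_2(A)·‖δb‖/‖b‖ = 0.4046

0.4046


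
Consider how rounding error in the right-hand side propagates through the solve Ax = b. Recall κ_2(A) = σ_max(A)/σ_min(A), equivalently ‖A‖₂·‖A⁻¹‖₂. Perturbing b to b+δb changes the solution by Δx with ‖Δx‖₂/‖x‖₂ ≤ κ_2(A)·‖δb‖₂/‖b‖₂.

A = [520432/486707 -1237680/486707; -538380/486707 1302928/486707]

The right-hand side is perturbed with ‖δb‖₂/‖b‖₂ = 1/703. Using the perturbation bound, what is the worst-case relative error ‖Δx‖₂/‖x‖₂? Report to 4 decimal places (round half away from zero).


M = AᵀA = [51285328/21666853 -123076800/21666853; -123076800/21666853 295387648/21666853]. tr(M)=26667152/1666681, det(M)=4096/1666681
char-poly roots: 16 and 256/1666681
so κ_2 = √(16 / (256/1666681)) = 322.7500
perturbation bound = 322.7500·1/703 = 0.4591

0.4591


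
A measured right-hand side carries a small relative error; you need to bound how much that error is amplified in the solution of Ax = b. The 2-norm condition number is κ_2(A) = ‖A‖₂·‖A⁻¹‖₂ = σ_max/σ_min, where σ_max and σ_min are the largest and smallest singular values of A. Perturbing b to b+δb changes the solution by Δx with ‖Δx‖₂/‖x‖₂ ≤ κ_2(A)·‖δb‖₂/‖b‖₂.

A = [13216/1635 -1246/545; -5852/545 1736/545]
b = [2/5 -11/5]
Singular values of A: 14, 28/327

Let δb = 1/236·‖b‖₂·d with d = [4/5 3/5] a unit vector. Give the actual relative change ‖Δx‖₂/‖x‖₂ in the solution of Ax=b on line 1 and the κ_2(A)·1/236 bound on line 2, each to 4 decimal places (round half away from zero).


largest singular value 14, smallest 28/327
κ_2(A) = 14 / (28/327) = 163.5000
κ_2(A)·‖δb‖/‖b‖ = 0.6928
solve Ax = b  →  x = [-3.1329 -11.2514]
‖b‖ = 2.2361, ‖x‖ = 11.6794
with δb = [0.0076 0.0057], A·Δx = δb → ‖Δx‖ = 0.1107
dividing the unrounded norms, ‖Δx‖/‖x‖ = 0.0095
realised/bound (from unrounded values) ≈ 0.0137

0.0095
0.6928


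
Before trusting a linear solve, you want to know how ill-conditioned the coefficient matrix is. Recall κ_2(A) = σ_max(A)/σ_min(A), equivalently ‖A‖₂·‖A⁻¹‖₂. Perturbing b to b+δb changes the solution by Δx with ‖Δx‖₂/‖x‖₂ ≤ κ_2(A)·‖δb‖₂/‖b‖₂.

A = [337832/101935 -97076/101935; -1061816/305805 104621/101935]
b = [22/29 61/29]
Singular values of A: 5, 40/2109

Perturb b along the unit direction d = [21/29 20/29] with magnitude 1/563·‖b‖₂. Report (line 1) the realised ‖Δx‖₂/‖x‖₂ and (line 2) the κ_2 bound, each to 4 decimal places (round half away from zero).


0.0020
0.4683

largest singular value 5, smallest 40/2109
condition number: 5 ÷ (40/2109) = 263.6250
worst-case relative error ≤ 263.6250 × 1/563 = 0.4683
solve Ax = b  →  x = [29.3340 101.2880]
‖b‖ = 2.2361, ‖x‖ = 105.4502
Δx = A⁻¹·δb where δb = 1/563·2.2361·d; ‖Δx‖ = 0.2094
realised ‖Δx‖/‖x‖ = 0.0020
realised/bound (from unrounded values) ≈ 0.0042


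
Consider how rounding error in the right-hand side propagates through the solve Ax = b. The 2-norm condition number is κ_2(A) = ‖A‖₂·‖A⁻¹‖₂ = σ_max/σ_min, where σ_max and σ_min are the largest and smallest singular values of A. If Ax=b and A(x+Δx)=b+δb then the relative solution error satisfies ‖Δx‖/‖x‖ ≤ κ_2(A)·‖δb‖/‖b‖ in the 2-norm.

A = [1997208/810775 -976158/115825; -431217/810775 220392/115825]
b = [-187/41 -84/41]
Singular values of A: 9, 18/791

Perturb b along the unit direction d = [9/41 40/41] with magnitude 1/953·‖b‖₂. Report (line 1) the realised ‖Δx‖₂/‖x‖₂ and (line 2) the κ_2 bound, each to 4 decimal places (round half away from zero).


from the listed singular values, σ₁ = 9, σ_n = 18/791
κ = σ_max/σ_min = 9/(18/791) = 395.5000
bound on ‖Δx‖/‖x‖: κ·ε = 395.5000·1/953 = 0.4150
solve Ax = b  →  x = [-126.6844 -36.4867]
‖b‖ = 5.0000, ‖x‖ = 131.8341
Δx = A⁻¹·δb where δb = 1/953·5.0000·d; ‖Δx‖ = 0.2306
realised ‖Δx‖/‖x‖ = 0.0017
tightness: 0.0017 against a bound of 0.4150 (unrounded ratio ≈ 0.0042)

0.0017
0.4150


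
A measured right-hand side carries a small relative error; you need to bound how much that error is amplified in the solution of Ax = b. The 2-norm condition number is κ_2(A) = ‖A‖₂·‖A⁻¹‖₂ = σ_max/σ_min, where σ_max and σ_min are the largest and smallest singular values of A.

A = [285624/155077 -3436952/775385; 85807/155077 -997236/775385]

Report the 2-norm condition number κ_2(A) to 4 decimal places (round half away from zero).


form AᵀA = [88943910625/24048875929 -213449161500/24048875929; -213449161500/24048875929 512284747600/24048875929] with trace 3557566025/142301041 and determinant 1000000/142301041
char-poly roots: 25 and 40000/142301041
σ_max=√25=5, σ_min=√(40000/142301041)=(200/11929) → κ = 298.2250

298.2250


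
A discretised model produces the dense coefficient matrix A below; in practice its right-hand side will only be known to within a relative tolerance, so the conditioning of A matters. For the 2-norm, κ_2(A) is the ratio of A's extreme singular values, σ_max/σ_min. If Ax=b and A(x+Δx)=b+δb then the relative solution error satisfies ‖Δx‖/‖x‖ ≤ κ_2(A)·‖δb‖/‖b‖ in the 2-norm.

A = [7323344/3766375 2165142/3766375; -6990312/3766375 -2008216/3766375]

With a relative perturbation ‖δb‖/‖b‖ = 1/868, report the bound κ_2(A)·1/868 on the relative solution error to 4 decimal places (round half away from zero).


0.2993

form AᵀA = [24374751296/3373503125 7109188128/3373503125; 7109188128/3373503125 2073905204/3373503125] with trace 211589252/26988025 and determinant 614656/674700625
solving λ² − 211589252/26988025·λ + 614656/674700625 = 0 gives λ = 196/25, 3136/26988025
so κ_2 = √((196/25) / (3136/26988025)) = 259.7500
perturbation bound = 259.7500·1/868 = 0.2993


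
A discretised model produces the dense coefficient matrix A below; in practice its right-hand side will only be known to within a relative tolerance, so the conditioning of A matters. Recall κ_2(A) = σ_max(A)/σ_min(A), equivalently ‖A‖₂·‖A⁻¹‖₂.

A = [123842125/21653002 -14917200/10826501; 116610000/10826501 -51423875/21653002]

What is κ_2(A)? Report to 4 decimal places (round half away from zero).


M = AᵀA = [241274880015625/1622326974436 -13570788600000/405581743609; -13570788600000/405581743609 12230125755625/1622326974436]. tr(M)=75403035625/482548178, det(M)=6103515625/3860385424
λ_max, λ_min = (75403035625/482548178 ± √1421036290323225000000/58213186022779921)/2 = 625/4, 9765625/965096356
σ_max=√(625/4)=(25/2), σ_min=√(9765625/965096356)=(3125/31066) → κ = 124.2640

124.2640


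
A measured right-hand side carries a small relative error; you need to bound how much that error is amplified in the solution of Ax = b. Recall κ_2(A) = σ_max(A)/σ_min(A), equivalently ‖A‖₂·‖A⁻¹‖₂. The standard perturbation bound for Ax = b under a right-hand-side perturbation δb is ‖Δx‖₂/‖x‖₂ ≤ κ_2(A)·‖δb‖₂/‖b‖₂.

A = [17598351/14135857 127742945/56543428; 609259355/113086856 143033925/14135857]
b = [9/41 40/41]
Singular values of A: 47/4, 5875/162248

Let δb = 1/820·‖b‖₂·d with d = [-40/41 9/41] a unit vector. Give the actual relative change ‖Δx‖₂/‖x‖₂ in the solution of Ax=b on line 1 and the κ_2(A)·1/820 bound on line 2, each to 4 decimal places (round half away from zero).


largest singular value 47/4, smallest 5875/162248
condition number: (47/4) ÷ (5875/162248) = 324.4960
κ_2(A)·‖δb‖/‖b‖ = 0.3957
solve Ax = b  →  x = [0.0401 0.0751]
2-norm of b is 1.0000; of x, 0.0851
δb = ε·‖b‖·d = [-0.0012 0.0003]; solving A·Δx = δb gives ‖Δx‖ = 0.0337
relative error = 0.3957
so the bound is sharp here: realised error equals the bound

0.3957
0.3957


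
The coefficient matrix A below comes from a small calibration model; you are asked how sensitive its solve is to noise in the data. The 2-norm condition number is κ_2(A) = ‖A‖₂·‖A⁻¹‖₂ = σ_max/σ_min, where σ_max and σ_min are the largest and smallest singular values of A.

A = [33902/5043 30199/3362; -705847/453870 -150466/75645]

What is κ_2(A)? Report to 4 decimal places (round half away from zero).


221.4000

AᵀA = [5834574289/122544900 648249296/10212075; 648249296/10212075 1152479929/13616100]; tr = 324137873/2450898, det = 6996025/19607184
solving λ² − 324137873/2450898·λ + 6996025/19607184 = 0 gives λ = 529/4, 13225/4901796
κ = σ_max/σ_min = (23/2)/(115/2214) = 221.4000


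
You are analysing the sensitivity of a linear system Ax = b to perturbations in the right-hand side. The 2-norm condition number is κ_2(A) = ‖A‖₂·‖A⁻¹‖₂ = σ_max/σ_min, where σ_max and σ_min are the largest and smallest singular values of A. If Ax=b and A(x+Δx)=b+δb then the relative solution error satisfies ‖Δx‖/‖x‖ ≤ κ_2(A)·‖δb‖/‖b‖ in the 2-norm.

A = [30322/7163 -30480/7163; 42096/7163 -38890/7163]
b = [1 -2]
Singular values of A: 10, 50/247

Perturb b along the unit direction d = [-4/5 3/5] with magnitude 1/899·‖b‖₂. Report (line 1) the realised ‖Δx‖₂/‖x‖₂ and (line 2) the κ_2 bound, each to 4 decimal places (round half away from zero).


σ_max = 10, σ_min = 50/247
κ = σ_max/σ_min = 10/(50/247) = 49.4000
perturbation bound = 49.4000·1/899 = 0.0549
solve Ax = b  →  x = [-6.8862 -7.0855]
‖b‖ = 2.2361, ‖x‖ = 9.8805
re-solving with b+δb shifts x by Δx of norm 0.0123
relative error = 0.0012
so the bound overstates the realised error by a factor of ≈ 44.1870 (computed from the unrounded values)

0.0012
0.0549


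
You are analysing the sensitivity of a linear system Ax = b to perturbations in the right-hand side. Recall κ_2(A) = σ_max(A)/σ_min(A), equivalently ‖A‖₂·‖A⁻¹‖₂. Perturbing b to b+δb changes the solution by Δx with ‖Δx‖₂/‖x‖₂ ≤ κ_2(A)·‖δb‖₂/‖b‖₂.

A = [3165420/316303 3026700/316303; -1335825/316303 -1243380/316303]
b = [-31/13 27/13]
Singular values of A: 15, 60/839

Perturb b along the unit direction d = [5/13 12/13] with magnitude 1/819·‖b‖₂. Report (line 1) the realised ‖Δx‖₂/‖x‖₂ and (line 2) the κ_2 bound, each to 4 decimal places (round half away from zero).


σ_max = 15, σ_min = 60/839
κ = σ_max/σ_min = 15/(60/839) = 209.7500
perturbation bound = 209.7500·1/819 = 0.2561
solve Ax = b  →  x = [-9.7885 9.9879]
‖b‖ = 3.1623, ‖x‖ = 13.9848
δb = ε·‖b‖·d = [0.0015 0.0036]; solving A·Δx = δb gives ‖Δx‖ = 0.0540
relative error = 0.0039
realised/bound (from unrounded values) ≈ 0.0151

0.0039
0.2561


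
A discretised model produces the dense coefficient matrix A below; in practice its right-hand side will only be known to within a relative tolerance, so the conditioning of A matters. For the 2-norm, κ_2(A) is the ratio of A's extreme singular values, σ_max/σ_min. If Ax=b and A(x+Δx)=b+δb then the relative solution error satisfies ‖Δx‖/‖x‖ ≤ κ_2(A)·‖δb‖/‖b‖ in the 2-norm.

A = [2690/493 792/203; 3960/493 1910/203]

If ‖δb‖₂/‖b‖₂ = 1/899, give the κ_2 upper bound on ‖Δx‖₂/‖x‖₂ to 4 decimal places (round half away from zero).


0.0109

form AᵀA = [79300/841 570240/5887; 570240/5887 4275364/41209] with trace 9704/49 and determinant 400
char-poly roots: 196 and 100/49
κ = σ_max/σ_min = 14/(10/7) = 9.8000
κ_2(A)·‖δb‖/‖b‖ = 0.0109


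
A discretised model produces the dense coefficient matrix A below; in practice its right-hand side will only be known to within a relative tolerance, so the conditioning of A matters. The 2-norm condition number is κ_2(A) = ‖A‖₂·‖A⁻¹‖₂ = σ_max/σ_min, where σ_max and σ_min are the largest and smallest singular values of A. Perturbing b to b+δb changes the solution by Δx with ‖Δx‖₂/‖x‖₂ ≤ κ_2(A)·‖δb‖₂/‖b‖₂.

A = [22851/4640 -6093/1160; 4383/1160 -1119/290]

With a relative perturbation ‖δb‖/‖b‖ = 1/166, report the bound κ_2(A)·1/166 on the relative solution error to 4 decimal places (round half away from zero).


0.5783

form AᵀA = [33181569/861184 -8708175/215296; -8708175/215296 2286369/53824] with trace 82953/1024 and determinant 729/1024
solving λ² − 82953/1024·λ + 729/1024 = 0 gives λ = 81, 9/1024
so κ_2 = √(81 / (9/1024)) = 96.0000
bound on ‖Δx‖/‖x‖: κ·ε = 96.0000·1/166 = 0.5783


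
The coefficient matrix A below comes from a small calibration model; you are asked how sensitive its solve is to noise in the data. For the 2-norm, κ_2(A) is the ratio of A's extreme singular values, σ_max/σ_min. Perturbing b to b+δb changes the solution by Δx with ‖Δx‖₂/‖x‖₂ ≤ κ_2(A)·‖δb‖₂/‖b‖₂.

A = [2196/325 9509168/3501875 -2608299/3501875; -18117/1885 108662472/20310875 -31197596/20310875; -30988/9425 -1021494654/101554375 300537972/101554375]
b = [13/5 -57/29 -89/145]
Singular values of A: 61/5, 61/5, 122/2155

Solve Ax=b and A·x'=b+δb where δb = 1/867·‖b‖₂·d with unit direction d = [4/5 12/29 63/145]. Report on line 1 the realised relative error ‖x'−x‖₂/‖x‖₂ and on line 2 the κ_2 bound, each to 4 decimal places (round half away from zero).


from the listed singular values, σ₁ = 61/5, σ_n = 122/2155
κ_2(A) = (61/5) / (122/2155) = 215.5000
κ_2(A)·‖δb‖/‖b‖ = 0.2486
solve Ax = b  →  x = [0.2585 4.9641 16.9521]
2-norm of b is 3.3166; of x, 17.6658
with δb = [0.0031 0.0016 0.0017], A·Δx = δb → ‖Δx‖ = 0.0676
realised ‖Δx‖/‖x‖ = 0.0038
so the bound overstates the realised error by a factor of ≈ 64.9827 (computed from the unrounded values)

0.0038
0.2486


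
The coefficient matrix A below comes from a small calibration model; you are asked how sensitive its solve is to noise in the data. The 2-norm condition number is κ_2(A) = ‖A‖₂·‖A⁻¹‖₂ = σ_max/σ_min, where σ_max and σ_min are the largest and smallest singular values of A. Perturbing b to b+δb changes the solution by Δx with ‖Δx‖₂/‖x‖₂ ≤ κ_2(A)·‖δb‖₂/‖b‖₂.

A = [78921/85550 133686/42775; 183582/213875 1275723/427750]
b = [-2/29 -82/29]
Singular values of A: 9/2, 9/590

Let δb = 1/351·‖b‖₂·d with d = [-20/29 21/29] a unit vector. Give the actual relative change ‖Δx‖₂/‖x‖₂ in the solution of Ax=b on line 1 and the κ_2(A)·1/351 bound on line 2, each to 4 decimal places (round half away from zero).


from the listed singular values, σ₁ = 9/2, σ_n = 9/590
κ = σ_max/σ_min = (9/2)/(9/590) = 295.0000
bound on ‖Δx‖/‖x‖: κ·ε = 295.0000·1/351 = 0.8405
solve Ax = b  →  x = [125.7422 -37.1378]
‖b‖₂ = 2.8284 and ‖x‖₂ = 131.1119
re-solving with b+δb shifts x by Δx of norm 0.5283
relative error = 0.0040
realised/bound (from unrounded values) ≈ 0.0048

0.0040
0.8405


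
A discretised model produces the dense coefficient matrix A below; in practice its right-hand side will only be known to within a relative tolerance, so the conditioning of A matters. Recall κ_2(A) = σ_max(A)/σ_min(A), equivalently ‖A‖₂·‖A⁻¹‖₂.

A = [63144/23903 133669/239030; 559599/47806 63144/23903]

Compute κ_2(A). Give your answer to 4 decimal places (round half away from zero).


349.8000

M = AᵀA = [195776145/1359556 55061568/1699445; 55061568/1699445 247819081/33988900]. tr(M)=2571111353/16994450, det(M)=25431849/135955600
char-poly roots: 15129/100 and 1681/1359556
κ_2(A) = √(λ_max/λ_min) = √((15129/100) / (1681/1359556)) = 349.8000


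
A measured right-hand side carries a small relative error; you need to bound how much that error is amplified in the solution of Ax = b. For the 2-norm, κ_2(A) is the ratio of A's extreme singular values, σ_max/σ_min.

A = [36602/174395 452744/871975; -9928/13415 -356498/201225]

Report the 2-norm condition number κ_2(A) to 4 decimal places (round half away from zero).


321.9600

M = AᵀA = [719888900/1216544641 5182862080/3649633923; 5182862080/3649633923 37317029476/10948901769]. tr(M)=259148104/64786401, det(M)=10000/64786401
char-poly roots: 4 and 2500/64786401
κ_2(A) = √(λ_max/λ_min) = √(4 / (2500/64786401)) = 321.9600


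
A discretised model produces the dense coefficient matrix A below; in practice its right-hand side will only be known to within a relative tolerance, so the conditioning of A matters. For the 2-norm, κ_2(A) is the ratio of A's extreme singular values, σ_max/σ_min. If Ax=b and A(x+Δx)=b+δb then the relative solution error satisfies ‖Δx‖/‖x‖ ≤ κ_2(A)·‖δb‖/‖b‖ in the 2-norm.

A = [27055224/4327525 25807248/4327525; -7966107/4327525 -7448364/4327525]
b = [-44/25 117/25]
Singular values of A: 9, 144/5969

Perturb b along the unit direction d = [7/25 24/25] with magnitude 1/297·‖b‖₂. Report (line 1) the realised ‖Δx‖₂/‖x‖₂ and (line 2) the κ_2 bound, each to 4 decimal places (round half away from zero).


0.0042
1.2561

from the listed singular values, σ₁ = 9, σ_n = 144/5969
condition number: 9 ÷ (144/5969) = 373.0625
κ_2(A)·‖δb‖/‖b‖ = 1.2561
solve Ax = b  →  x = [-114.5900 119.8362]
‖b‖₂ = 5.0000 and ‖x‖₂ = 165.8059
with δb = [0.0047 0.0162], A·Δx = δb → ‖Δx‖ = 0.6978
relative error = 0.0042
so the bound overstates the realised error by a factor of ≈ 298.4506 (computed from the unrounded values)


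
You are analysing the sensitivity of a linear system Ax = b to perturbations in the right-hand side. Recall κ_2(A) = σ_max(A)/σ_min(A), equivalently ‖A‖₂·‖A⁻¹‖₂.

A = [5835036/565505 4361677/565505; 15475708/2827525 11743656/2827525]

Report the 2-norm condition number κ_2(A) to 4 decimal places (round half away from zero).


AᵀA = [3774009225376/27664005625 2830466951532/27664005625; 2830466951532/27664005625 2122903503649/27664005625]; tr = 235876509161/1106560225, det = 454371856/1106560225
eigenvalues of AᵀA: λ = (tr ± √(tr²−4·det))/2 = 5329/25, 85264/44262409
κ_2(A) = √(λ_max/λ_min) = √((5329/25) / (85264/44262409)) = 332.6500

332.6500


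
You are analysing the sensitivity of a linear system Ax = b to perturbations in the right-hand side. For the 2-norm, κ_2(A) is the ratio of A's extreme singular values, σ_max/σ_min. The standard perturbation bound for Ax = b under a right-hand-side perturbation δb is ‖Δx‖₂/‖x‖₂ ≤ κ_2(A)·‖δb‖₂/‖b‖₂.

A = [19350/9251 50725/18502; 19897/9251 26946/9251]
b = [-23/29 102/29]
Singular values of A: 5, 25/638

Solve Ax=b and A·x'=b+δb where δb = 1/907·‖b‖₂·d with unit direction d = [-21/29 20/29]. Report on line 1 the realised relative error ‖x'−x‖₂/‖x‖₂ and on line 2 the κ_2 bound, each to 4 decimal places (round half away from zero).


σ_max = 5, σ_min = 25/638
condition number: 5 ÷ (25/638) = 127.6000
worst-case relative error ≤ 127.6000 × 1/907 = 0.1407
solve Ax = b  →  x = [-61.0080 46.2560]
‖b‖₂ = 3.6056 and ‖x‖₂ = 76.5610
δb = ε·‖b‖·d = [-0.0029 0.0027]; solving A·Δx = δb gives ‖Δx‖ = 0.1014
dividing the unrounded norms, ‖Δx‖/‖x‖ = 0.0013
realised/bound (from unrounded values) ≈ 0.0094

0.0013
0.1407


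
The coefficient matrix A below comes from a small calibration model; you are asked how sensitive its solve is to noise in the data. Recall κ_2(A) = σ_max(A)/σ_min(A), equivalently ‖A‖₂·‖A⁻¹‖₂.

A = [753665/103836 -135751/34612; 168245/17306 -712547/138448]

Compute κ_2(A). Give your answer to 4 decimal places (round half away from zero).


M = AᵀA = [1587040613125/10781914896 -564268964875/7187943264; -564268964875/7187943264 802576571225/19167848704]. tr(M)=112857574225/596922624, det(M)=5719140625/9550761984
λ_max, λ_min = (112857574225/596922624 ± √12735978588844159350625/356316619043045376)/2 = 3025/16, 1890625/596922624
κ = σ_max/σ_min = (55/4)/(1375/24432) = 244.3200

244.3200


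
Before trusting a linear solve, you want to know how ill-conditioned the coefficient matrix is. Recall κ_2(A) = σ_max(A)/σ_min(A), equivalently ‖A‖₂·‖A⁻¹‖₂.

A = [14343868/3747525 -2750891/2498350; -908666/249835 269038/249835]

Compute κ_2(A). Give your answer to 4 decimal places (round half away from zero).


M = AᵀA = [465544799764/16699100625 -45260564734/5566366875; -45260564734/5566366875 17604691841/7421822500]. tr(M)=3232994281/106874244, det(M)=366025/26718561
solving λ² − 3232994281/106874244·λ + 366025/26718561 = 0 gives λ = 121/4, 12100/26718561
κ_2(A) = √(λ_max/λ_min) = √((121/4) / (12100/26718561)) = 258.4500

258.4500


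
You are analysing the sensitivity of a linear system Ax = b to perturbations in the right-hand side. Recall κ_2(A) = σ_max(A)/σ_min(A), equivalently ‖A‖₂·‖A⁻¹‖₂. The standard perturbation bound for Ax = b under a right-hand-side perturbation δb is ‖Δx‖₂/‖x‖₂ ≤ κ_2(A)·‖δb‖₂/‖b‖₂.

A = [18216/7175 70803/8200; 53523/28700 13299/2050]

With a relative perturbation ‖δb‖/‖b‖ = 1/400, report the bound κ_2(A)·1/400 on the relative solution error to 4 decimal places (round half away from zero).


0.8610

form AᵀA = [326954961/32947600 80061993/2353400; 80061993/2353400 313715169/2689600] with trace 667194525/5271616 and determinant 11390625/84345856
eigenvalues of AᵀA: λ = (tr ± √(tr²−4·det))/2 = 2025/16, 5625/5271616
κ = σ_max/σ_min = (45/4)/(75/2296) = 344.4000
bound on ‖Δx‖/‖x‖: κ·ε = 344.4000·1/400 = 0.8610


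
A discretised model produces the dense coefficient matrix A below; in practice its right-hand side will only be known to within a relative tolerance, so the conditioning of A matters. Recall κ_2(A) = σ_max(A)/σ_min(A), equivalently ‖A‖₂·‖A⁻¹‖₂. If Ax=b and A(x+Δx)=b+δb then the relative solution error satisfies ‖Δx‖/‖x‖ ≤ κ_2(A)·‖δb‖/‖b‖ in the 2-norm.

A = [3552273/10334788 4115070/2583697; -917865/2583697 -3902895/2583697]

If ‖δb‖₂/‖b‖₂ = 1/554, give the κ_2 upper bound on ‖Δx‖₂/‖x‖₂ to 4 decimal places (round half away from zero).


0.1961

AᵀA = [31032416169/127001002384 17209973205/15875125298; 17209973205/15875125298 38247788925/7937562649]; tr = 382508649/75550864, det = 164025/75550864
solving λ² − 382508649/75550864·λ + 164025/75550864 = 0 gives λ = 81/16, 2025/4721929
κ = σ_max/σ_min = (9/4)/(45/2173) = 108.6500
κ_2(A)·‖δb‖/‖b‖ = 0.1961


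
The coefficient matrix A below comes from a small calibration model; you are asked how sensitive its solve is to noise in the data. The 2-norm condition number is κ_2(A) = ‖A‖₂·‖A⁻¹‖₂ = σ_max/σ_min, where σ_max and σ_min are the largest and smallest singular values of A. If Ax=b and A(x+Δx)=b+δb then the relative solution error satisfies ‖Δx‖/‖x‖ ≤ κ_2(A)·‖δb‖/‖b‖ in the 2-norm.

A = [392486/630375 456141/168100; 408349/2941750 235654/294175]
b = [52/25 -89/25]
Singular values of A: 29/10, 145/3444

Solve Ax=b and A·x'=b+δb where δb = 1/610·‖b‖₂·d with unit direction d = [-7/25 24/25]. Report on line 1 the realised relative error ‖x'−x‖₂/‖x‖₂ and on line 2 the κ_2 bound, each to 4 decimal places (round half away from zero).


0.0017
0.1129

σ_max = 29/10, σ_min = 145/3444
κ_2(A) = (29/10) / (145/3444) = 68.8800
worst-case relative error ≤ 68.8800 × 1/610 = 0.1129
solve Ax = b  →  x = [92.7653 -20.5188]
2-norm of b is 4.1231; of x, 95.0075
re-solving with b+δb shifts x by Δx of norm 0.1605
realised ‖Δx‖/‖x‖ = 0.0017
realised/bound (from unrounded values) ≈ 0.0150


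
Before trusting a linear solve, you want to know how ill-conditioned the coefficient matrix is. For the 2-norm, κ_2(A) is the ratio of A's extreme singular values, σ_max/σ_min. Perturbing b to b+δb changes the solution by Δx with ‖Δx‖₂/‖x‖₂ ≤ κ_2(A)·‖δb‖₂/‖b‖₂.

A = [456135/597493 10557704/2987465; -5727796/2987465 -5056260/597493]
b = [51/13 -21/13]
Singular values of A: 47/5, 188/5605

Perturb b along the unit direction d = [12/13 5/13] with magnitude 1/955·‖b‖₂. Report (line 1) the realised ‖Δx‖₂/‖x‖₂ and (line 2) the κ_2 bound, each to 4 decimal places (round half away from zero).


largest singular value 47/5, smallest 188/5605
κ_2(A) = (47/5) / (188/5605) = 280.2500
worst-case relative error ≤ 280.2500 × 1/955 = 0.2935
solve Ax = b  →  x = [-87.1899 19.9449]
‖b‖ = 4.2426, ‖x‖ = 89.4421
with δb = [0.0041 0.0017], A·Δx = δb → ‖Δx‖ = 0.1324
dividing the unrounded norms, ‖Δx‖/‖x‖ = 0.0015
so the bound overstates the realised error by a factor of ≈ 198.1679 (computed from the unrounded values)

0.0015
0.2935


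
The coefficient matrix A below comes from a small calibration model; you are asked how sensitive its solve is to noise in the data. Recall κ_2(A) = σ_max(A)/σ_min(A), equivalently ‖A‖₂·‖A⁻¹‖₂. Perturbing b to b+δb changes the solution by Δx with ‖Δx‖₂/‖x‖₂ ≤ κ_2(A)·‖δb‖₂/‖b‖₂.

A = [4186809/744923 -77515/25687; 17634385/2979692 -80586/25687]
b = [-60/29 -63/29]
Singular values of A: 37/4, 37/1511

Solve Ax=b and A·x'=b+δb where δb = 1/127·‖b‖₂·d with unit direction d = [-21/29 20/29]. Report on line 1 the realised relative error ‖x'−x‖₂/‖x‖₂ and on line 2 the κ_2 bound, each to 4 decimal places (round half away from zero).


2.9744
2.9744

σ_max = 37/4, σ_min = 37/1511
κ = σ_max/σ_min = (37/4)/(37/1511) = 377.7500
κ_2(A)·‖δb‖/‖b‖ = 2.9744
solve Ax = b  →  x = [-0.2862 0.1526]
‖b‖₂ = 3.0000 and ‖x‖₂ = 0.3243
δb = ε·‖b‖·d = [-0.0171 0.0163]; solving A·Δx = δb gives ‖Δx‖ = 0.9647
relative error = 2.9744
tightness: 2.9744 against a bound of 2.9744; the bound is attained (ratio 1)


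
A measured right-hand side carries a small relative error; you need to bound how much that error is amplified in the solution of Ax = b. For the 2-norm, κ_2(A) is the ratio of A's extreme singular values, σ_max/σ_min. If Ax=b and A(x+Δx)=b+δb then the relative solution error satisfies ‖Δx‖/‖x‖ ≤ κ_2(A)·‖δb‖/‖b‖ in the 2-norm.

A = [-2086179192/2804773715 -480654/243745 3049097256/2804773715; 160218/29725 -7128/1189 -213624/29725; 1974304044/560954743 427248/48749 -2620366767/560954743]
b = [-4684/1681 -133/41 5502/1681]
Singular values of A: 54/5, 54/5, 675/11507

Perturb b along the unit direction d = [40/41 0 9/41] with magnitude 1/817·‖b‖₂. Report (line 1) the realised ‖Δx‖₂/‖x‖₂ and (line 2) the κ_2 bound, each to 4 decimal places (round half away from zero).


σ_max = 54/5, σ_min = 675/11507
κ_2(A) = (54/5) / (675/11507) = 184.1120
worst-case relative error ≤ 184.1120 × 1/817 = 0.2254
solve Ax = b  →  x = [-27.3084 0.4598 -20.4135]
‖b‖₂ = 5.3852 and ‖x‖₂ = 34.0980
re-solving with b+δb shifts x by Δx of norm 0.1124
dividing the unrounded norms, ‖Δx‖/‖x‖ = 0.0033
so the bound overstates the realised error by a factor of ≈ 68.3838 (computed from the unrounded values)

0.0033
0.2254


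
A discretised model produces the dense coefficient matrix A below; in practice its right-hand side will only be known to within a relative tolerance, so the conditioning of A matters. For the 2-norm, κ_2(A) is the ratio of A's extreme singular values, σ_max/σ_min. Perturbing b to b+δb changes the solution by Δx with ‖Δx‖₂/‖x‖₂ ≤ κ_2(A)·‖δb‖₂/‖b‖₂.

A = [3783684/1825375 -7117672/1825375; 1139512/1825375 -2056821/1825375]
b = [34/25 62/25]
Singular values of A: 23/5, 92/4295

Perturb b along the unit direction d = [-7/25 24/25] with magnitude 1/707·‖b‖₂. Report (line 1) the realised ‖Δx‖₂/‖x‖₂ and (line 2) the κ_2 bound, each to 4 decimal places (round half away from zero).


0.0020
0.3037

largest singular value 23/5, smallest 92/4295
condition number: (23/5) ÷ (92/4295) = 214.7500
bound on ‖Δx‖/‖x‖: κ·ε = 214.7500·1/707 = 0.3037
solve Ax = b  →  x = [82.5895 43.5550]
2-norm of b is 2.8284; of x, 93.3706
Δx = A⁻¹·δb where δb = 1/707·2.8284·d; ‖Δx‖ = 0.1868
relative error = 0.0020
realised/bound (from unrounded values) ≈ 0.0066


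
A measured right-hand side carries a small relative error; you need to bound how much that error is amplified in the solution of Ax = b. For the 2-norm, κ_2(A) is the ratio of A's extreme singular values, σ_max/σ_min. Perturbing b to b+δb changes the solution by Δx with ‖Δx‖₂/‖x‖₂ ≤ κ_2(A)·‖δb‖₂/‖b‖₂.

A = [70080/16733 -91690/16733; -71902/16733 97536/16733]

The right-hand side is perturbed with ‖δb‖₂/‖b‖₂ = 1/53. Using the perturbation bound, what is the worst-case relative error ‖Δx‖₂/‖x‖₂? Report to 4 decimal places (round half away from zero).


2.1774

form AᵀA = [11987044/332929 -15979392/332929; -15979392/332929 21308356/332929] with trace 33295400/332929 and determinant 250000/332929
eigenvalues of AᵀA: λ = (tr ± √(tr²−4·det))/2 = 100, 2500/332929
κ_2(A) = √(λ_max/λ_min) = √(100 / (2500/332929)) = 115.4000
worst-case relative error ≤ 115.4000 × 1/53 = 2.1774


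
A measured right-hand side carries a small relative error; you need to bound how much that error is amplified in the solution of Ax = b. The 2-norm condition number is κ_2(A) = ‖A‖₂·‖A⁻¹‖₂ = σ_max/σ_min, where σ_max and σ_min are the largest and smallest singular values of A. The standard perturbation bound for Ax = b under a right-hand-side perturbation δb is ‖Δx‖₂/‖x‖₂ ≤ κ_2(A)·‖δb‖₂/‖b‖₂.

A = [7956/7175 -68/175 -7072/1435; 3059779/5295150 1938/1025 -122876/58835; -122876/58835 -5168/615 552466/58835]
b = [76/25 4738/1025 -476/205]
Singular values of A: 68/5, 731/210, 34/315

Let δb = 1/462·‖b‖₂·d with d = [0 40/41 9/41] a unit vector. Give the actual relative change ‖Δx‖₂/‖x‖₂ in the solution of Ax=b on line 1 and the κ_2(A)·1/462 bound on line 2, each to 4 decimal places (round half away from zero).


0.0032
0.2727

σ_max = 68/5, σ_min = 34/315
condition number: (68/5) ÷ (34/315) = 126.0000
worst-case relative error ≤ 126.0000 × 1/462 = 0.2727
solve Ax = b  →  x = [36.2823 -0.2832 7.5690]
2-norm of b is 6.0000; of x, 37.0644
with δb = [0.0000 0.0127 0.0029], A·Δx = δb → ‖Δx‖ = 0.1203
relative error = 0.0032
realised/bound (from unrounded values) ≈ 0.0119


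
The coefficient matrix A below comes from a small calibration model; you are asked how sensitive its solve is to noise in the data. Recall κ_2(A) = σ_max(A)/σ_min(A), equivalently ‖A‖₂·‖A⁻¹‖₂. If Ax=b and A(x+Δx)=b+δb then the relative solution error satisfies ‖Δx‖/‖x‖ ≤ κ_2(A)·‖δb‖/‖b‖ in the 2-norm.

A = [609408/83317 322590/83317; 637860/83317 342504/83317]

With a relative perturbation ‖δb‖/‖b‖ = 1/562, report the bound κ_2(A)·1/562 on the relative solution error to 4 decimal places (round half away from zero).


0.6014

form AᵀA = [925378704/8254129 493529760/8254129; 493529760/8254129 263226276/8254129] with trace 4112820/28561 and determinant 5184/28561
eigenvalues of AᵀA: λ = (tr ± √(tr²−4·det))/2 = 144, 36/28561
σ_max=√144=12, σ_min=√(36/28561)=(6/169) → κ = 338.0000
perturbation bound = 338.0000·1/562 = 0.6014


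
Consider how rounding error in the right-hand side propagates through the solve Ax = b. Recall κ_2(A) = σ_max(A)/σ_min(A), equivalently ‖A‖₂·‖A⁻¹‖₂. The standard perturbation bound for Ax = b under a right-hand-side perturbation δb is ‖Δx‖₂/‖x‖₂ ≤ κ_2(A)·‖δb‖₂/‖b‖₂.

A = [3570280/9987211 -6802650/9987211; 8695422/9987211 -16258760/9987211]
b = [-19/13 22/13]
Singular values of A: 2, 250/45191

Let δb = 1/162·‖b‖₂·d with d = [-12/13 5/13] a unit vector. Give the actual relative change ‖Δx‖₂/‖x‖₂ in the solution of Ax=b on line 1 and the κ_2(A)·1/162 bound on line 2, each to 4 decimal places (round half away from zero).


from the listed singular values, σ₁ = 2, σ_n = 250/45191
κ_2(A) = 2 / (250/45191) = 361.5280
perturbation bound = 361.5280·1/162 = 2.2317
solve Ax = b  →  x = [319.2306 169.6896]
2-norm of b is 2.2361; of x, 361.5283
δb = ε·‖b‖·d = [-0.0127 0.0053]; solving A·Δx = δb gives ‖Δx‖ = 2.4951
relative error = 0.0069
so the bound overstates the realised error by a factor of ≈ 323.3608 (computed from the unrounded values)

0.0069
2.2317


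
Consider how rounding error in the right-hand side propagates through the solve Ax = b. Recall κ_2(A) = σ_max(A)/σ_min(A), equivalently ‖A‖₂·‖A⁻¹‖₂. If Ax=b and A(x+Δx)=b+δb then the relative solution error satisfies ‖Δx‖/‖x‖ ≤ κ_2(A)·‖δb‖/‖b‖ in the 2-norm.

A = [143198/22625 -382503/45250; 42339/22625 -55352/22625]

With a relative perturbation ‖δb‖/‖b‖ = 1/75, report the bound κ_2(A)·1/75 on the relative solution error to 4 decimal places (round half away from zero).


4.8267

form AᵀA = [35677213/819025 -47568609/819025; -47568609/819025 253702273/3276100] with trace 15856445/131044 and determinant 14641/131044
char-poly roots: 121 and 121/131044
so κ_2 = √(121 / (121/131044)) = 362.0000
κ_2(A)·‖δb‖/‖b‖ = 4.8267


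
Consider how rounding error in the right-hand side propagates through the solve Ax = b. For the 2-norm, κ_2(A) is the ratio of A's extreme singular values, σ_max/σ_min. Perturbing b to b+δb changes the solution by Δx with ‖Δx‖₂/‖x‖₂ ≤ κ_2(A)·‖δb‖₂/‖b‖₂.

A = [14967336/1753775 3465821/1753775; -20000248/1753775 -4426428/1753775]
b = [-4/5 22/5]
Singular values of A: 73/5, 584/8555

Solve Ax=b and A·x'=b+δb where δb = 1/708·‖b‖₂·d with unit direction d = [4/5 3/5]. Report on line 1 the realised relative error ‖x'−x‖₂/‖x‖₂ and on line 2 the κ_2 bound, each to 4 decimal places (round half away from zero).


0.0032
0.3021

largest singular value 73/5, smallest 584/8555
κ = σ_max/σ_min = (73/5)/(584/8555) = 213.8750
perturbation bound = 213.8750·1/708 = 0.3021
solve Ax = b  →  x = [-6.6985 28.5232]
‖b‖₂ = 4.4721 and ‖x‖₂ = 29.2992
re-solving with b+δb shifts x by Δx of norm 0.0925
relative error = 0.0032
realised/bound (from unrounded values) ≈ 0.0105


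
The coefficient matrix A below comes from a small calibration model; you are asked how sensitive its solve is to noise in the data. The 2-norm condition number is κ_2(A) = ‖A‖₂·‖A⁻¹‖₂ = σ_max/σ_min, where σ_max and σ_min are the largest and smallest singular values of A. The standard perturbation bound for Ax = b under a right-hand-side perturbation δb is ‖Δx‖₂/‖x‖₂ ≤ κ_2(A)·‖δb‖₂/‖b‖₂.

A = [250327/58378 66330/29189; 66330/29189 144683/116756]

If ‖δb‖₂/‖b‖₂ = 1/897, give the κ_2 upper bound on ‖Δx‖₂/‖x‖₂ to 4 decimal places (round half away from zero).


AᵀA = [277724161/11792356 74057445/5896178; 74057445/5896178 316013401/47169424]; tr = 4937405/163216, det = 14641/652864
λ_max, λ_min = (4937405/163216 ± √24375578488569/26639462656)/2 = 121/4, 121/163216
so κ_2 = √((121/4) / (121/163216)) = 202.0000
κ_2(A)·‖δb‖/‖b‖ = 0.2252

0.2252


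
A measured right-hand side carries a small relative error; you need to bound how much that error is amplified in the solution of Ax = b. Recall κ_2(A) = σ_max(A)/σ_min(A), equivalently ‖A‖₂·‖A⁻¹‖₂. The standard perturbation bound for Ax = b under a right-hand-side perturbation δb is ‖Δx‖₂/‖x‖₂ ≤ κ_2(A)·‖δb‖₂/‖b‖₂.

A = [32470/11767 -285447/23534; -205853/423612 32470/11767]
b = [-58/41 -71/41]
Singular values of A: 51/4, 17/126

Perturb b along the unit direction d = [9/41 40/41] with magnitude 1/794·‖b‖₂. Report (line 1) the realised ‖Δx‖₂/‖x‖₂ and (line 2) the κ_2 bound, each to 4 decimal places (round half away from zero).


largest singular value 51/4, smallest 17/126
κ_2(A) = (51/4) / (17/126) = 94.5000
perturbation bound = 94.5000·1/794 = 0.1190
solve Ax = b  →  x = [-14.4792 -3.1774]
2-norm of b is 2.2361; of x, 14.8237
re-solving with b+δb shifts x by Δx of norm 0.0209
realised ‖Δx‖/‖x‖ = 0.0014
realised/bound (from unrounded values) ≈ 0.0118

0.0014
0.1190


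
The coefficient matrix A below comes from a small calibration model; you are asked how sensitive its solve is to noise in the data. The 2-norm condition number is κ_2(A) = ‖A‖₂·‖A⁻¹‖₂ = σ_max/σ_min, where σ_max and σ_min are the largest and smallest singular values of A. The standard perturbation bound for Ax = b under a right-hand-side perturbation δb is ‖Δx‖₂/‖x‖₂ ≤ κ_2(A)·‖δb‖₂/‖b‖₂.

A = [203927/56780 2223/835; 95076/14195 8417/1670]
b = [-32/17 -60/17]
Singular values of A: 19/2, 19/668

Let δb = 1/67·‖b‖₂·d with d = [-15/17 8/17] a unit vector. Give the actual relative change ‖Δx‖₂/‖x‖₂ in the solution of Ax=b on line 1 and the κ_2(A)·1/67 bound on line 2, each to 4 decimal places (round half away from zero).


σ_max = 19/2, σ_min = 19/668
κ_2(A) = (19/2) / (19/668) = 334.0000
perturbation bound = 334.0000·1/67 = 4.9851
solve Ax = b  →  x = [-0.3368 -0.2526]
‖b‖₂ = 4.0000 and ‖x‖₂ = 0.4211
re-solving with b+δb shifts x by Δx of norm 2.0990
realised ‖Δx‖/‖x‖ = 4.9851
so the bound is sharp here: realised error equals the bound

4.9851
4.9851


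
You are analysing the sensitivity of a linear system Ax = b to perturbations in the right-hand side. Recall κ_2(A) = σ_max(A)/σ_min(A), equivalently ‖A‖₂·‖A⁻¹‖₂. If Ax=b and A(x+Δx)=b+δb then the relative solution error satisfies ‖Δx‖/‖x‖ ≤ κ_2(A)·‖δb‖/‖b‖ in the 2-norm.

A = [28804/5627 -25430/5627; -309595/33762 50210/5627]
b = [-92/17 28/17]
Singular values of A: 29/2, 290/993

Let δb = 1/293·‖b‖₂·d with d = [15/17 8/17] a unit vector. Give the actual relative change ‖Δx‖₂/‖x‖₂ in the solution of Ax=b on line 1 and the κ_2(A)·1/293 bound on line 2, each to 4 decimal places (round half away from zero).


0.0048
0.1695

from the listed singular values, σ₁ = 29/2, σ_n = 290/993
condition number: (29/2) ÷ (290/993) = 49.6500
worst-case relative error ≤ 49.6500 × 1/293 = 0.1695
solve Ax = b  →  x = [-9.6457 -9.7279]
‖b‖ = 5.6569, ‖x‖ = 13.6993
with δb = [0.0170 0.0091], A·Δx = δb → ‖Δx‖ = 0.0661
dividing the unrounded norms, ‖Δx‖/‖x‖ = 0.0048
realised/bound (from unrounded values) ≈ 0.0285


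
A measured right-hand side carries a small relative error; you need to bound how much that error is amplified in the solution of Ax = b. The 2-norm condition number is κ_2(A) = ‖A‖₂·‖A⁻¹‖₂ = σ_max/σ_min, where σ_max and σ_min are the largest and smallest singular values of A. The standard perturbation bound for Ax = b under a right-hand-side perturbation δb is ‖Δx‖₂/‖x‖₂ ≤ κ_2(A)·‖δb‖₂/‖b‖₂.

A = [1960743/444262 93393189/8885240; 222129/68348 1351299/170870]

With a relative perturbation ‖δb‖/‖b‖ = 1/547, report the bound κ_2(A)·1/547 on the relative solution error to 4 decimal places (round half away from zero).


form AᵀA = [23716730904525/789474898576 56915006536485/789474898576; 56915006536485/789474898576 546392642140881/3157899594304] with trace 3794435300349/18685796416 and determinant 164937515625/298972742656
eigenvalues of AᵀA: λ = (tr ± √(tr²−4·det))/2 = 3249/16, 50765625/18685796416
so κ_2 = √((3249/16) / (50765625/18685796416)) = 273.3920
worst-case relative error ≤ 273.3920 × 1/547 = 0.4998

0.4998
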